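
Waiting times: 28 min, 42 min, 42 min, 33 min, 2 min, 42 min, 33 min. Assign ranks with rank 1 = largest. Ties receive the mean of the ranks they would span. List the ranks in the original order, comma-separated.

6, 2, 2, 4.5, 7, 2, 4.5

Sorted (descending): 42, 42, 42, 33, 33, 28, 2
The 3 values of 42 occupy positions 1–3 → average rank 2.
The 2 values of 33 occupy positions 4–5 → average rank (4+5)/2 = 4.5.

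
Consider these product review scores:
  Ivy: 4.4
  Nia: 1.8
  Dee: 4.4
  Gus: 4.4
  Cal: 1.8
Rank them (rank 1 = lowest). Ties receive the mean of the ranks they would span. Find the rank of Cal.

Sorted (ascending): 1.8, 1.8, 4.4, 4.4, 4.4
The 2 values of 1.8 occupy positions 1–2 → average rank (1+2)/2 = 1.5.
The 3 values of 4.4 occupy positions 3–5 → average rank 4.
Cal has value 1.8 → rank 1.5.

1.5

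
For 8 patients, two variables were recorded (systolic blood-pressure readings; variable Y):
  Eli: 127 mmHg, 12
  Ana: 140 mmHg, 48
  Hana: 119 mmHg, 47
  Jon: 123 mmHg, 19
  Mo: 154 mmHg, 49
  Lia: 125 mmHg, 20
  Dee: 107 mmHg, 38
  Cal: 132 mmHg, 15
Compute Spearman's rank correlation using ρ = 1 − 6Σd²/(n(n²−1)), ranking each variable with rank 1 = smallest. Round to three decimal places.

Ranks of variable 1: 5, 7, 2, 3, 8, 4, 1, 6
Ranks of variable 2: 1, 7, 6, 3, 8, 4, 5, 2
d = r₁ − r₂: 4, 0, -4, 0, 0, 0, -4, 4
d²: 16, 0, 16, 0, 0, 0, 16, 16; Σd² = 64
ρ = 1 − 6·64/(8·63) = 1 − 384/504 = 0.238

0.238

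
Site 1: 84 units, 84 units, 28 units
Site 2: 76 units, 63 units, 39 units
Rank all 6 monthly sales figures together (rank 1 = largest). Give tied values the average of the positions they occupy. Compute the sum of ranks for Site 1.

Sorted (descending): 84, 84, 76, 63, 39, 28
The 2 values of 84 occupy positions 1–2 → average rank (1+2)/2 = 1.5.
Site 1 values → pooled ranks: 84→1.5, 84→1.5, 28→6
Rank sum = 1.5 + 1.5 + 6 = 9

9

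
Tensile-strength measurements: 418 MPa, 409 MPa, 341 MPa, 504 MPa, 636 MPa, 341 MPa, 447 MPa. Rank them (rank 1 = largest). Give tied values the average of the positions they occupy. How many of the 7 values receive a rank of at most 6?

Sorted (descending): 636, 504, 447, 418, 409, 341, 341
The 2 values of 341 occupy positions 6–7 → average rank (6+7)/2 = 6.5.
Ranks ≤ 6: {1, 2, 3, 4, 5} → 5 values.

5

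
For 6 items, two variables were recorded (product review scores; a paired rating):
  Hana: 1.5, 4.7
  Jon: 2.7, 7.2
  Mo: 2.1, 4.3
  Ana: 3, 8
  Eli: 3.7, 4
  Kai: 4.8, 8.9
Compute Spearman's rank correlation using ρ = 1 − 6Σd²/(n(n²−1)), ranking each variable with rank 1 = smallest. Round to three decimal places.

0.371

Ranks of variable 1: 1, 3, 2, 4, 5, 6
Ranks of variable 2: 3, 4, 2, 5, 1, 6
d = r₁ − r₂: -2, -1, 0, -1, 4, 0
d²: 4, 1, 0, 1, 16, 0; Σd² = 22
ρ = 1 − 6·22/(6·35) = 1 − 132/210 = 0.371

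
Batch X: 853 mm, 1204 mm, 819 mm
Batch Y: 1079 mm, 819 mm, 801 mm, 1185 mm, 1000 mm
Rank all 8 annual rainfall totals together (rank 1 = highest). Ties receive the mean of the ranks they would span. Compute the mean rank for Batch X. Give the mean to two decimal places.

4.17

Sorted (descending): 1204, 1185, 1079, 1000, 853, 819, 819, 801
The 2 values of 819 occupy positions 6–7 → average rank (6+7)/2 = 6.5.
Batch X values → pooled ranks: 853→5, 1204→1, 819→6.5
Mean rank = (5 + 1 + 6.5) / 3 = 4.17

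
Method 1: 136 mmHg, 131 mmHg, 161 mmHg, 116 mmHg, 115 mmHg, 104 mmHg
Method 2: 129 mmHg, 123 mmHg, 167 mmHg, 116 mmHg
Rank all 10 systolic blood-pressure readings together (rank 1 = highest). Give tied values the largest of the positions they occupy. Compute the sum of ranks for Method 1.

36

Sorted (descending): 167, 161, 136, 131, 129, 123, 116, 116, 115, 104
The 2 values of 116 occupy positions 7–8 → each gets rank 8.
Method 1 values → pooled ranks: 136→3, 131→4, 161→2, 116→8, 115→9, 104→10
Rank sum = 3 + 4 + 2 + 8 + 9 + 10 = 36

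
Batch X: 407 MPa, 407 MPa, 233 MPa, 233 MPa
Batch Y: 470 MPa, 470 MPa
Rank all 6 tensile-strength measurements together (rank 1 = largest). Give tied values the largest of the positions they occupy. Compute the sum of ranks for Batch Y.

Sorted (descending): 470, 470, 407, 407, 233, 233
The 2 values of 470 occupy positions 1–2 → each gets rank 2.
The 2 values of 407 occupy positions 3–4 → each gets rank 4.
The 2 values of 233 occupy positions 5–6 → each gets rank 6.
Batch Y values → pooled ranks: 470→2, 470→2
Rank sum = 2 + 2 = 4

4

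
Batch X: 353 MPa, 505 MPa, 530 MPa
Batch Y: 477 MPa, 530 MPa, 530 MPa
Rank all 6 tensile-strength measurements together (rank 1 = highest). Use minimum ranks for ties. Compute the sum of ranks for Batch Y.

Sorted (descending): 530, 530, 530, 505, 477, 353
The 3 values of 530 occupy positions 1–3 → each gets rank 1.
Batch Y values → pooled ranks: 477→5, 530→1, 530→1
Rank sum = 5 + 1 + 1 = 7

7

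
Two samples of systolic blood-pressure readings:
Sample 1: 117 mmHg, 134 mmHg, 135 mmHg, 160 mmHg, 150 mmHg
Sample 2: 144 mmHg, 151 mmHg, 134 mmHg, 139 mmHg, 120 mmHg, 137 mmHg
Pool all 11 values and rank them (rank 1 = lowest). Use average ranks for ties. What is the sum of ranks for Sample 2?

Sorted (ascending): 117, 120, 134, 134, 135, 137, 139, 144, 150, 151, 160
The 2 values of 134 occupy positions 3–4 → average rank (3+4)/2 = 3.5.
Sample 2 values → pooled ranks: 144→8, 151→10, 134→3.5, 139→7, 120→2, 137→6
Rank sum = 8 + 10 + 3.5 + 7 + 2 + 6 = 36.5

36.5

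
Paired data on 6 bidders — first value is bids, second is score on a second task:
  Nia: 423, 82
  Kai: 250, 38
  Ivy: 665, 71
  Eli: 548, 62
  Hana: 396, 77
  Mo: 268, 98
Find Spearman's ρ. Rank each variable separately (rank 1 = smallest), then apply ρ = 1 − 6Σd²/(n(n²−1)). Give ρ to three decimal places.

-0.029

Ranks of variable 1: 4, 1, 6, 5, 3, 2
Ranks of variable 2: 5, 1, 3, 2, 4, 6
d = r₁ − r₂: -1, 0, 3, 3, -1, -4
d²: 1, 0, 9, 9, 1, 16; Σd² = 36
ρ = 1 − 6·36/(6·35) = 1 − 216/210 = -0.029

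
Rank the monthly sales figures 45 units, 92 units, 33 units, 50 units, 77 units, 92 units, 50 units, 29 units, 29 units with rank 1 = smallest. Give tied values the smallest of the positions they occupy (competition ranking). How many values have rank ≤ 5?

Sorted (ascending): 29, 29, 33, 45, 50, 50, 77, 92, 92
The 2 values of 29 occupy positions 1–2 → each gets rank 1.
The 2 values of 50 occupy positions 5–6 → each gets rank 5.
The 2 values of 92 occupy positions 8–9 → each gets rank 8.
Ranks ≤ 5: {1, 1, 3, 4, 5, 5} → 6 values.

6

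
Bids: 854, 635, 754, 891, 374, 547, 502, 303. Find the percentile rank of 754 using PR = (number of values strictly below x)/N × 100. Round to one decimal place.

N = 8.
Strictly below 754: 5. Equal to 754: 1.
PR = 5/8 × 100 = 62.5

62.5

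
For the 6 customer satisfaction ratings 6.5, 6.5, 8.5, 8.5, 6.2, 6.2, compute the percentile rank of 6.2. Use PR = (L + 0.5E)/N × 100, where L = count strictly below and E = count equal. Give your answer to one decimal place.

16.7

N = 6.
Strictly below 6.2: 0. Equal to 6.2: 2.
PR = (0 + 0.5·2)/6 × 100 = 16.7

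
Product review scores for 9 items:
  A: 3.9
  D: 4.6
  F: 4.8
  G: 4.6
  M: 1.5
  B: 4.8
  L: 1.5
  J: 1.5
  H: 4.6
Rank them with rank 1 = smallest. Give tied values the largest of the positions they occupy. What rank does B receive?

9

Sorted (ascending): 1.5, 1.5, 1.5, 3.9, 4.6, 4.6, 4.6, 4.8, 4.8
The 3 values of 1.5 occupy positions 1–3 → each gets rank 3.
The 3 values of 4.6 occupy positions 5–7 → each gets rank 7.
The 2 values of 4.8 occupy positions 8–9 → each gets rank 9.
B has value 4.8 → rank 9.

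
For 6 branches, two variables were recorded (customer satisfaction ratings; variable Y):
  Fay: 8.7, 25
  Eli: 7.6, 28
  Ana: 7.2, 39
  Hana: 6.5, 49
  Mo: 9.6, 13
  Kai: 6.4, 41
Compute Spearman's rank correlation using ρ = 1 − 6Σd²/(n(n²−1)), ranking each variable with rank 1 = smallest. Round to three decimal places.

-0.943

Ranks of variable 1: 5, 4, 3, 2, 6, 1
Ranks of variable 2: 2, 3, 4, 6, 1, 5
d = r₁ − r₂: 3, 1, -1, -4, 5, -4
d²: 9, 1, 1, 16, 25, 16; Σd² = 68
ρ = 1 − 6·68/(6·35) = 1 − 408/210 = -0.943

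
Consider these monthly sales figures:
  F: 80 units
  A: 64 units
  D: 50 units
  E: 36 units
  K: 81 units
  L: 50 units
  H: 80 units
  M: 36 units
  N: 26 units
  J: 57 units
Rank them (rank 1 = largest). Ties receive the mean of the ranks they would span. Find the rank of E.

8.5

Sorted (descending): 81, 80, 80, 64, 57, 50, 50, 36, 36, 26
The 2 values of 80 occupy positions 2–3 → average rank (2+3)/2 = 2.5.
The 2 values of 50 occupy positions 6–7 → average rank (6+7)/2 = 6.5.
The 2 values of 36 occupy positions 8–9 → average rank (8+9)/2 = 8.5.
E has value 36 units → rank 8.5.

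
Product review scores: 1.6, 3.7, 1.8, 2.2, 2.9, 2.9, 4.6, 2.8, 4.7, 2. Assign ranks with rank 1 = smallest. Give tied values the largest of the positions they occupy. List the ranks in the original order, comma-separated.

1, 8, 2, 4, 7, 7, 9, 5, 10, 3

Sorted (ascending): 1.6, 1.8, 2, 2.2, 2.8, 2.9, 2.9, 3.7, 4.6, 4.7
The 2 values of 2.9 occupy positions 6–7 → each gets rank 7.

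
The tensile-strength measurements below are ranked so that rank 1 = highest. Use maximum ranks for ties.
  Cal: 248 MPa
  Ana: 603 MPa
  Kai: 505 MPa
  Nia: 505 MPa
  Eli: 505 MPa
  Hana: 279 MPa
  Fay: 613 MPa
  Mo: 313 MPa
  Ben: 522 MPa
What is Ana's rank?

Sorted (descending): 613, 603, 522, 505, 505, 505, 313, 279, 248
The 3 values of 505 occupy positions 4–6 → each gets rank 6.
Ana has value 603 MPa → rank 2.

2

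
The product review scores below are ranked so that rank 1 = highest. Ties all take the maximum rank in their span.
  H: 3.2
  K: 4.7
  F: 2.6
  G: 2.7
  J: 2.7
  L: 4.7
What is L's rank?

Sorted (descending): 4.7, 4.7, 3.2, 2.7, 2.7, 2.6
The 2 values of 4.7 occupy positions 1–2 → each gets rank 2.
The 2 values of 2.7 occupy positions 4–5 → each gets rank 5.
L has value 4.7 → rank 2.

2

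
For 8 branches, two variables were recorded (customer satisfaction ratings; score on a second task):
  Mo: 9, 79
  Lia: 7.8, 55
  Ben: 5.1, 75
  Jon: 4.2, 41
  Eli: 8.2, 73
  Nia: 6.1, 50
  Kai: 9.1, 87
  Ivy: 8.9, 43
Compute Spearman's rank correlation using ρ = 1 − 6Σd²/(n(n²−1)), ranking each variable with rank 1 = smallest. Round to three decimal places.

0.619

Ranks of variable 1: 7, 4, 2, 1, 5, 3, 8, 6
Ranks of variable 2: 7, 4, 6, 1, 5, 3, 8, 2
d = r₁ − r₂: 0, 0, -4, 0, 0, 0, 0, 4
d²: 0, 0, 16, 0, 0, 0, 0, 16; Σd² = 32
ρ = 1 − 6·32/(8·63) = 1 − 192/504 = 0.619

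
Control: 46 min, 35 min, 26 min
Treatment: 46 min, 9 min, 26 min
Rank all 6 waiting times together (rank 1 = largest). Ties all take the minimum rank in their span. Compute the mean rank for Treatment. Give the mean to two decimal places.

3.67

Sorted (descending): 46, 46, 35, 26, 26, 9
The 2 values of 46 occupy positions 1–2 → each gets rank 1.
The 2 values of 26 occupy positions 4–5 → each gets rank 4.
Treatment values → pooled ranks: 46→1, 9→6, 26→4
Mean rank = (1 + 6 + 4) / 3 = 3.67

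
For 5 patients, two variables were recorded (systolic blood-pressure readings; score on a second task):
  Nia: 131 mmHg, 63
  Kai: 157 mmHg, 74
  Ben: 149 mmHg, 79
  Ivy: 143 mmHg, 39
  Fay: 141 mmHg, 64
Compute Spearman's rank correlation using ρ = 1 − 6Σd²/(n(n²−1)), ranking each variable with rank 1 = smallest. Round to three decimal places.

Ranks of variable 1: 1, 5, 4, 3, 2
Ranks of variable 2: 2, 4, 5, 1, 3
d = r₁ − r₂: -1, 1, -1, 2, -1
d²: 1, 1, 1, 4, 1; Σd² = 8
ρ = 1 − 6·8/(5·24) = 1 − 48/120 = 0.600

0.600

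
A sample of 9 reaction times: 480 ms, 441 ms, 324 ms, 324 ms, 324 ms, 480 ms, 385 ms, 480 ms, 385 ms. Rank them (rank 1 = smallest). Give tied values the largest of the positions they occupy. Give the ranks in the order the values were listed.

Sorted (ascending): 324, 324, 324, 385, 385, 441, 480, 480, 480
The 3 values of 324 occupy positions 1–3 → each gets rank 3.
The 2 values of 385 occupy positions 4–5 → each gets rank 5.
The 3 values of 480 occupy positions 7–9 → each gets rank 9.

9, 6, 3, 3, 3, 9, 5, 9, 5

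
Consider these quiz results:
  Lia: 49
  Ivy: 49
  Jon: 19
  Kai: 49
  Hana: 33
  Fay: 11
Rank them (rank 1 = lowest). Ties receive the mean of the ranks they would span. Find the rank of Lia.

5

Sorted (ascending): 11, 19, 33, 49, 49, 49
The 3 values of 49 occupy positions 4–6 → average rank 5.
Lia has value 49 → rank 5.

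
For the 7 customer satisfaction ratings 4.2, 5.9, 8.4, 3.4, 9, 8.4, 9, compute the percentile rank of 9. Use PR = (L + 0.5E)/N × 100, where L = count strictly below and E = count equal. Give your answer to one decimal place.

85.7

N = 7.
Strictly below 9: 5. Equal to 9: 2.
PR = (5 + 0.5·2)/7 × 100 = 85.7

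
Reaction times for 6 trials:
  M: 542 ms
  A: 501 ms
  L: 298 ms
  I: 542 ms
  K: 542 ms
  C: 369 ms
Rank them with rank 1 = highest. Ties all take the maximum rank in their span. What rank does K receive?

3

Sorted (descending): 542, 542, 542, 501, 369, 298
The 3 values of 542 occupy positions 1–3 → each gets rank 3.
K has value 542 ms → rank 3.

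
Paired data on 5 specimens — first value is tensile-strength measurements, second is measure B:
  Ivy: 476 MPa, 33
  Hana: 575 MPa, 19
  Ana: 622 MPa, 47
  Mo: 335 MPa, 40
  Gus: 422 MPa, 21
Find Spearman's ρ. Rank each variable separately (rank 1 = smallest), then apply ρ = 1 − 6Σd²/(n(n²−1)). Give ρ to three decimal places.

0.100

Ranks of variable 1: 3, 4, 5, 1, 2
Ranks of variable 2: 3, 1, 5, 4, 2
d = r₁ − r₂: 0, 3, 0, -3, 0
d²: 0, 9, 0, 9, 0; Σd² = 18
ρ = 1 − 6·18/(5·24) = 1 − 108/120 = 0.100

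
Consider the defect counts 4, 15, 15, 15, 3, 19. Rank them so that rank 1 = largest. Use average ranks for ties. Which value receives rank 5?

4

Sorted (descending): 19, 15, 15, 15, 4, 3
The 3 values of 15 occupy positions 2–4 → average rank 3.
Rank 5 → value 4.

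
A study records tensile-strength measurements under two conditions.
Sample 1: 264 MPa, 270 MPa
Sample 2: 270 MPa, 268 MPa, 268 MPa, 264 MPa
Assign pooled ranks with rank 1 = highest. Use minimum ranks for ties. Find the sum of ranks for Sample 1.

6

Sorted (descending): 270, 270, 268, 268, 264, 264
The 2 values of 270 occupy positions 1–2 → each gets rank 1.
The 2 values of 268 occupy positions 3–4 → each gets rank 3.
The 2 values of 264 occupy positions 5–6 → each gets rank 5.
Sample 1 values → pooled ranks: 264→5, 270→1
Rank sum = 5 + 1 = 6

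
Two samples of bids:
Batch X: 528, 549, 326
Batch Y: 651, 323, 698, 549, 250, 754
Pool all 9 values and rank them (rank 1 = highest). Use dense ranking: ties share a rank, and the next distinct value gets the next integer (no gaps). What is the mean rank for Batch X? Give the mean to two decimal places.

Sorted (descending): 754, 698, 651, 549, 549, 528, 326, 323, 250
The 2 values of 549 share dense rank 4.
Remaining distinct values take the next consecutive integers.
Batch X values → pooled ranks: 528→5, 549→4, 326→6
Mean rank = (5 + 4 + 6) / 3 = 5.00

5.00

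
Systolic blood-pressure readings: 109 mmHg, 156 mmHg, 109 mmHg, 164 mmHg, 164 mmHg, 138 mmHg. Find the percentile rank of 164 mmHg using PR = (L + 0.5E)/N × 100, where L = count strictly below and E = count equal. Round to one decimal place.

N = 6.
Strictly below 164: 4. Equal to 164: 2.
PR = (4 + 0.5·2)/6 × 100 = 83.3

83.3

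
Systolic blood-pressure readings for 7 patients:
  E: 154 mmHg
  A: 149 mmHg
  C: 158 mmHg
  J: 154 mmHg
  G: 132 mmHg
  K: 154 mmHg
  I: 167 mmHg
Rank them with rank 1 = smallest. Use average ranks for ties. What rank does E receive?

4

Sorted (ascending): 132, 149, 154, 154, 154, 158, 167
The 3 values of 154 occupy positions 3–5 → average rank 4.
E has value 154 mmHg → rank 4.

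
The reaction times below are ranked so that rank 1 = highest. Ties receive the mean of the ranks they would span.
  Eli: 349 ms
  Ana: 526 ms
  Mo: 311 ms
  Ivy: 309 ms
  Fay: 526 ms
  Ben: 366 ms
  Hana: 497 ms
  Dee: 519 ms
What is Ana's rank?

1.5

Sorted (descending): 526, 526, 519, 497, 366, 349, 311, 309
The 2 values of 526 occupy positions 1–2 → average rank (1+2)/2 = 1.5.
Ana has value 526 ms → rank 1.5.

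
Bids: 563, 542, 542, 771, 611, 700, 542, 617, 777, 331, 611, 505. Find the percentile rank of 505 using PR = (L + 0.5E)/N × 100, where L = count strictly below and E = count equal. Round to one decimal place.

N = 12.
Strictly below 505: 1. Equal to 505: 1.
PR = (1 + 0.5·1)/12 × 100 = 12.5

12.5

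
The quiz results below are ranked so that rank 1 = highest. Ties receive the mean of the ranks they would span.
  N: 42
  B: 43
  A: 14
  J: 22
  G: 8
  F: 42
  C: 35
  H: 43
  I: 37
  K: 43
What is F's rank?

4.5

Sorted (descending): 43, 43, 43, 42, 42, 37, 35, 22, 14, 8
The 3 values of 43 occupy positions 1–3 → average rank 2.
The 2 values of 42 occupy positions 4–5 → average rank (4+5)/2 = 4.5.
F has value 42 → rank 4.5.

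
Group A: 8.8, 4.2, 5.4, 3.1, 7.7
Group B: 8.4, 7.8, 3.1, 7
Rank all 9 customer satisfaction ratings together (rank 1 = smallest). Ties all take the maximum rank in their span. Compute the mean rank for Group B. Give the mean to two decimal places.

Sorted (ascending): 3.1, 3.1, 4.2, 5.4, 7, 7.7, 7.8, 8.4, 8.8
The 2 values of 3.1 occupy positions 1–2 → each gets rank 2.
Group B values → pooled ranks: 8.4→8, 7.8→7, 3.1→2, 7→5
Mean rank = (8 + 7 + 2 + 5) / 4 = 5.50

5.50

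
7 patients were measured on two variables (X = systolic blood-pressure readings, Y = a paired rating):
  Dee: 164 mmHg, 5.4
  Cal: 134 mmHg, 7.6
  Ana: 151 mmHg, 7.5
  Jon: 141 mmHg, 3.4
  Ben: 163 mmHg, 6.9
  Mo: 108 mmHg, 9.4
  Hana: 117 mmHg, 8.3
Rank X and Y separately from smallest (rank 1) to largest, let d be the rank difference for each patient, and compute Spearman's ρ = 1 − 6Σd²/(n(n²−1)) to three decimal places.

Ranks of variable 1: 7, 3, 5, 4, 6, 1, 2
Ranks of variable 2: 2, 5, 4, 1, 3, 7, 6
d = r₁ − r₂: 5, -2, 1, 3, 3, -6, -4
d²: 25, 4, 1, 9, 9, 36, 16; Σd² = 100
ρ = 1 − 6·100/(7·48) = 1 − 600/336 = -0.786

-0.786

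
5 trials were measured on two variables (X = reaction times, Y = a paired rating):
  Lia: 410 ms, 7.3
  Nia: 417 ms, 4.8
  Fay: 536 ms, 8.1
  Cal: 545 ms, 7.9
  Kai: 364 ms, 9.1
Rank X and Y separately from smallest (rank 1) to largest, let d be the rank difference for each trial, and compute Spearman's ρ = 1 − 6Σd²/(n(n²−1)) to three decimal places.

-0.200

Ranks of variable 1: 2, 3, 4, 5, 1
Ranks of variable 2: 2, 1, 4, 3, 5
d = r₁ − r₂: 0, 2, 0, 2, -4
d²: 0, 4, 0, 4, 16; Σd² = 24
ρ = 1 − 6·24/(5·24) = 1 − 144/120 = -0.200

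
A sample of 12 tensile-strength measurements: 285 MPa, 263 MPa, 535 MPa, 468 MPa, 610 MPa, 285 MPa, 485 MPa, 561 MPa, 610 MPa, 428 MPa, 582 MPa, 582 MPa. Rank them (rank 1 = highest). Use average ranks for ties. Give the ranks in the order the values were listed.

10.5, 12, 6, 8, 1.5, 10.5, 7, 5, 1.5, 9, 3.5, 3.5

Sorted (descending): 610, 610, 582, 582, 561, 535, 485, 468, 428, 285, 285, 263
The 2 values of 610 occupy positions 1–2 → average rank (1+2)/2 = 1.5.
The 2 values of 582 occupy positions 3–4 → average rank (3+4)/2 = 3.5.
The 2 values of 285 occupy positions 10–11 → average rank (10+11)/2 = 10.5.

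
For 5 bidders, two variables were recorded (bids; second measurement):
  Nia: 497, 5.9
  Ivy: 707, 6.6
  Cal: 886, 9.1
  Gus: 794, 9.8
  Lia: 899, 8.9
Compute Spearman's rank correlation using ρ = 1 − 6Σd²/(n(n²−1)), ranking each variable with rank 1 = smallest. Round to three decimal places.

Ranks of variable 1: 1, 2, 4, 3, 5
Ranks of variable 2: 1, 2, 4, 5, 3
d = r₁ − r₂: 0, 0, 0, -2, 2
d²: 0, 0, 0, 4, 4; Σd² = 8
ρ = 1 − 6·8/(5·24) = 1 − 48/120 = 0.600

0.600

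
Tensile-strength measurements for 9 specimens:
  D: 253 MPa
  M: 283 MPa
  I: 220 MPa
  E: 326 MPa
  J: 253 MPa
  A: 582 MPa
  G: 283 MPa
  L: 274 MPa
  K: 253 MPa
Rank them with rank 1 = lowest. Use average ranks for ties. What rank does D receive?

3

Sorted (ascending): 220, 253, 253, 253, 274, 283, 283, 326, 582
The 3 values of 253 occupy positions 2–4 → average rank 3.
The 2 values of 283 occupy positions 6–7 → average rank (6+7)/2 = 6.5.
D has value 253 MPa → rank 3.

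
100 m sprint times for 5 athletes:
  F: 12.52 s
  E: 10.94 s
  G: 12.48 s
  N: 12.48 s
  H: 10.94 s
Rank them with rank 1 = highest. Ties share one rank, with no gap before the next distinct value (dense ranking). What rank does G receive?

Sorted (descending): 12.52, 12.48, 12.48, 10.94, 10.94
The 2 values of 12.48 share dense rank 2.
The 2 values of 10.94 share dense rank 3.
Remaining distinct values take the next consecutive integers.
G has value 12.48 s → rank 2.

2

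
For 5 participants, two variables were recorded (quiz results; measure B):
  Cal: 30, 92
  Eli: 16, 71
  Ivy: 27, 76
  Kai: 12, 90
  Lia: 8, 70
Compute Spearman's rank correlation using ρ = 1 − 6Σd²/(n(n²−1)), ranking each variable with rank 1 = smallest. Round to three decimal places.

Ranks of variable 1: 5, 3, 4, 2, 1
Ranks of variable 2: 5, 2, 3, 4, 1
d = r₁ − r₂: 0, 1, 1, -2, 0
d²: 0, 1, 1, 4, 0; Σd² = 6
ρ = 1 − 6·6/(5·24) = 1 − 36/120 = 0.700

0.700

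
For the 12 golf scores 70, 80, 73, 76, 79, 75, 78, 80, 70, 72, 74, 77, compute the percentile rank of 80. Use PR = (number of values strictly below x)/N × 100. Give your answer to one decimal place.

N = 12.
Strictly below 80: 10. Equal to 80: 2.
PR = 10/12 × 100 = 83.3

83.3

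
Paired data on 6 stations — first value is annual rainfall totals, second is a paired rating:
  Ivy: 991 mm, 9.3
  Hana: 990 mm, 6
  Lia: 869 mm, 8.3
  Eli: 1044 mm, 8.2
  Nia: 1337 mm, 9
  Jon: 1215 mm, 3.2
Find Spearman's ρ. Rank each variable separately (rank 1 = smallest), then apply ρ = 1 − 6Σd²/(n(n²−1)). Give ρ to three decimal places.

-0.029

Ranks of variable 1: 3, 2, 1, 4, 6, 5
Ranks of variable 2: 6, 2, 4, 3, 5, 1
d = r₁ − r₂: -3, 0, -3, 1, 1, 4
d²: 9, 0, 9, 1, 1, 16; Σd² = 36
ρ = 1 − 6·36/(6·35) = 1 − 216/210 = -0.029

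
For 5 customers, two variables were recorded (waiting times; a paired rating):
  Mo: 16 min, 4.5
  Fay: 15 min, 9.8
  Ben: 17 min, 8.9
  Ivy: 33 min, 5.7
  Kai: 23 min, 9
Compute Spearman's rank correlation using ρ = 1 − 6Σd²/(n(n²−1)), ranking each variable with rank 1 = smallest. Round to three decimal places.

-0.300

Ranks of variable 1: 2, 1, 3, 5, 4
Ranks of variable 2: 1, 5, 3, 2, 4
d = r₁ − r₂: 1, -4, 0, 3, 0
d²: 1, 16, 0, 9, 0; Σd² = 26
ρ = 1 − 6·26/(5·24) = 1 − 156/120 = -0.300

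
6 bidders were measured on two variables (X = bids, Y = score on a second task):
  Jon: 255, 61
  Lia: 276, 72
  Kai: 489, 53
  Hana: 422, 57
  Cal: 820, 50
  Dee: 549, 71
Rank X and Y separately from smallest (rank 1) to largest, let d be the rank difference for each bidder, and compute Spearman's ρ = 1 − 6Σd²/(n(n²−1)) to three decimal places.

Ranks of variable 1: 1, 2, 4, 3, 6, 5
Ranks of variable 2: 4, 6, 2, 3, 1, 5
d = r₁ − r₂: -3, -4, 2, 0, 5, 0
d²: 9, 16, 4, 0, 25, 0; Σd² = 54
ρ = 1 − 6·54/(6·35) = 1 − 324/210 = -0.543

-0.543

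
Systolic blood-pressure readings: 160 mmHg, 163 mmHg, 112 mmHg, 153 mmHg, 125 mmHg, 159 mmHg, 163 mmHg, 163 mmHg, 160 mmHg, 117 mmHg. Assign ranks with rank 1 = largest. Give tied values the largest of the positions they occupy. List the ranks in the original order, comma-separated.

5, 3, 10, 7, 8, 6, 3, 3, 5, 9

Sorted (descending): 163, 163, 163, 160, 160, 159, 153, 125, 117, 112
The 3 values of 163 occupy positions 1–3 → each gets rank 3.
The 2 values of 160 occupy positions 4–5 → each gets rank 5.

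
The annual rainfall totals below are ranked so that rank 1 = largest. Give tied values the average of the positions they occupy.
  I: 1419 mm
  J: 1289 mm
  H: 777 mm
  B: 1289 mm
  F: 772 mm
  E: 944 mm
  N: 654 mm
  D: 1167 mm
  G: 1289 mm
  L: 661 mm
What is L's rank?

9

Sorted (descending): 1419, 1289, 1289, 1289, 1167, 944, 777, 772, 661, 654
The 3 values of 1289 occupy positions 2–4 → average rank 3.
L has value 661 mm → rank 9.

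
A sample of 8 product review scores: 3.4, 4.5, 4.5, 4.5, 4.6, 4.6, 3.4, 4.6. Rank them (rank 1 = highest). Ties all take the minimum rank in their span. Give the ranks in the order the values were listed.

Sorted (descending): 4.6, 4.6, 4.6, 4.5, 4.5, 4.5, 3.4, 3.4
The 3 values of 4.6 occupy positions 1–3 → each gets rank 1.
The 3 values of 4.5 occupy positions 4–6 → each gets rank 4.
The 2 values of 3.4 occupy positions 7–8 → each gets rank 7.

7, 4, 4, 4, 1, 1, 7, 1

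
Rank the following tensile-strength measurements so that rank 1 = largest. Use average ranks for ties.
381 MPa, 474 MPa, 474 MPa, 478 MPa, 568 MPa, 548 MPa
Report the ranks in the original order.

Sorted (descending): 568, 548, 478, 474, 474, 381
The 2 values of 474 occupy positions 4–5 → average rank (4+5)/2 = 4.5.

6, 4.5, 4.5, 3, 1, 2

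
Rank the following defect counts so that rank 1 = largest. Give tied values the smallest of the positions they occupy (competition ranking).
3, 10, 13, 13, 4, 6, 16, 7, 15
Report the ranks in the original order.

Sorted (descending): 16, 15, 13, 13, 10, 7, 6, 4, 3
The 2 values of 13 occupy positions 3–4 → each gets rank 3.

9, 5, 3, 3, 8, 7, 1, 6, 2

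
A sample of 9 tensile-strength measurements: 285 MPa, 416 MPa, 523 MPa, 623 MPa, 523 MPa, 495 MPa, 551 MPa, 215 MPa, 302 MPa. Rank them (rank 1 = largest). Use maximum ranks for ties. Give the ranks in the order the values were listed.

8, 6, 4, 1, 4, 5, 2, 9, 7

Sorted (descending): 623, 551, 523, 523, 495, 416, 302, 285, 215
The 2 values of 523 occupy positions 3–4 → each gets rank 4.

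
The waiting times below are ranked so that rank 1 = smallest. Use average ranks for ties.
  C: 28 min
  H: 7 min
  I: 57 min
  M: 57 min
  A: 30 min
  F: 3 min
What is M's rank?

5.5

Sorted (ascending): 3, 7, 28, 30, 57, 57
The 2 values of 57 occupy positions 5–6 → average rank (5+6)/2 = 5.5.
M has value 57 min → rank 5.5.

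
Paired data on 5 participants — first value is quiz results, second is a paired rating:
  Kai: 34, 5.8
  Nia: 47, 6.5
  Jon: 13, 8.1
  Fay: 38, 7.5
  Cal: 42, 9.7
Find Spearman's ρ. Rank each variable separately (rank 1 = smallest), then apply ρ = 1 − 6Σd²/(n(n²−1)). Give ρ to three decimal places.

Ranks of variable 1: 2, 5, 1, 3, 4
Ranks of variable 2: 1, 2, 4, 3, 5
d = r₁ − r₂: 1, 3, -3, 0, -1
d²: 1, 9, 9, 0, 1; Σd² = 20
ρ = 1 − 6·20/(5·24) = 1 − 120/120 = 0.000

0.000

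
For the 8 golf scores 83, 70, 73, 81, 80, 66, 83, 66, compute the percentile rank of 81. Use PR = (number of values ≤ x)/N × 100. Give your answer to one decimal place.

N = 8.
Strictly below 81: 5. Equal to 81: 1.
PR = 6/8 × 100 = 75.0

75.0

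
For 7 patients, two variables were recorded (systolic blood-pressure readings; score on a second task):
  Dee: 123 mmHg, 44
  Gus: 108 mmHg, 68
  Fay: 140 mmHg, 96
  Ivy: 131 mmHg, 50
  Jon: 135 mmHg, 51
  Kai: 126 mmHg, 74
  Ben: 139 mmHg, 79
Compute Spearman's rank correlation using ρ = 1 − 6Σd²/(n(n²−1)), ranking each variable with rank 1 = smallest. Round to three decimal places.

0.607

Ranks of variable 1: 2, 1, 7, 4, 5, 3, 6
Ranks of variable 2: 1, 4, 7, 2, 3, 5, 6
d = r₁ − r₂: 1, -3, 0, 2, 2, -2, 0
d²: 1, 9, 0, 4, 4, 4, 0; Σd² = 22
ρ = 1 − 6·22/(7·48) = 1 − 132/336 = 0.607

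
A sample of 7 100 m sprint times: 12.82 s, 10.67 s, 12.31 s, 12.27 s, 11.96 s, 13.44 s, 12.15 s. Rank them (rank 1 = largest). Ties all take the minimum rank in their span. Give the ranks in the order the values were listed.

Sorted (descending): 13.44, 12.82, 12.31, 12.27, 12.15, 11.96, 10.67
No ties — each value takes its position as its rank.

2, 7, 3, 4, 6, 1, 5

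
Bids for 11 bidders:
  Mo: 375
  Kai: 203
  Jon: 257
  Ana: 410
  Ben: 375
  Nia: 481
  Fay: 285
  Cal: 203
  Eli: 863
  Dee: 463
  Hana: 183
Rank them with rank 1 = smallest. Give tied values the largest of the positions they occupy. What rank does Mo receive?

Sorted (ascending): 183, 203, 203, 257, 285, 375, 375, 410, 463, 481, 863
The 2 values of 203 occupy positions 2–3 → each gets rank 3.
The 2 values of 375 occupy positions 6–7 → each gets rank 7.
Mo has value 375 → rank 7.

7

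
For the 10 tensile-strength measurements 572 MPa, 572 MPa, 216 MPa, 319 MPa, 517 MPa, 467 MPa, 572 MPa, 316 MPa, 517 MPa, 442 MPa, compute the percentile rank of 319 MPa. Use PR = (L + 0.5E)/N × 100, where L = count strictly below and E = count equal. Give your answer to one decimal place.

25.0

N = 10.
Strictly below 319: 2. Equal to 319: 1.
PR = (2 + 0.5·1)/10 × 100 = 25.0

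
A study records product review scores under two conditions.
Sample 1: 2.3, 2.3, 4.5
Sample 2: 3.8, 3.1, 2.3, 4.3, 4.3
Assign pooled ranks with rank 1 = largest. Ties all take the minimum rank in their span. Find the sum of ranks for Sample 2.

Sorted (descending): 4.5, 4.3, 4.3, 3.8, 3.1, 2.3, 2.3, 2.3
The 2 values of 4.3 occupy positions 2–3 → each gets rank 2.
The 3 values of 2.3 occupy positions 6–8 → each gets rank 6.
Sample 2 values → pooled ranks: 3.8→4, 3.1→5, 2.3→6, 4.3→2, 4.3→2
Rank sum = 4 + 5 + 6 + 2 + 2 = 19

19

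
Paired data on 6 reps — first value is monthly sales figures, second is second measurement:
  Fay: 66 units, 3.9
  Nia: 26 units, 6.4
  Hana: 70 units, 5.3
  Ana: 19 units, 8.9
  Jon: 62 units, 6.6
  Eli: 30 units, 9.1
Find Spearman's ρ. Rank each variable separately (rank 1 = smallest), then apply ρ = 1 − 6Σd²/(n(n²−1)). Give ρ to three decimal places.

-0.657

Ranks of variable 1: 5, 2, 6, 1, 4, 3
Ranks of variable 2: 1, 3, 2, 5, 4, 6
d = r₁ − r₂: 4, -1, 4, -4, 0, -3
d²: 16, 1, 16, 16, 0, 9; Σd² = 58
ρ = 1 − 6·58/(6·35) = 1 − 348/210 = -0.657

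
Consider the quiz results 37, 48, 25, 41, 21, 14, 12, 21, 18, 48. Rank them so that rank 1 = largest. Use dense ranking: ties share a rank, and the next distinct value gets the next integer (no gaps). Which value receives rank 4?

Sorted (descending): 48, 48, 41, 37, 25, 21, 21, 18, 14, 12
The 2 values of 48 share dense rank 1.
The 2 values of 21 share dense rank 5.
Remaining distinct values take the next consecutive integers.
Rank 4 → value 25.

25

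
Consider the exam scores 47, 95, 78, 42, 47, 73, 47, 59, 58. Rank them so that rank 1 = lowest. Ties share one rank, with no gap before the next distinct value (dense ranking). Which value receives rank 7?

Sorted (ascending): 42, 47, 47, 47, 58, 59, 73, 78, 95
The 3 values of 47 share dense rank 2.
Remaining distinct values take the next consecutive integers.
Rank 7 → value 95.

95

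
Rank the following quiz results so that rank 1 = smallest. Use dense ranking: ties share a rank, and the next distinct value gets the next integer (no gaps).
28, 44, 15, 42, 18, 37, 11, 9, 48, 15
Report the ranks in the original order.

5, 8, 3, 7, 4, 6, 2, 1, 9, 3

Sorted (ascending): 9, 11, 15, 15, 18, 28, 37, 42, 44, 48
The 2 values of 15 share dense rank 3.
Remaining distinct values take the next consecutive integers.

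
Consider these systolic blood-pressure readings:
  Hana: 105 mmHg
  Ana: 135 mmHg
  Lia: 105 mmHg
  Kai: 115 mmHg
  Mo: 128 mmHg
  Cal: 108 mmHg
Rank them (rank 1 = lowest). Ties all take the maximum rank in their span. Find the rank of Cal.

Sorted (ascending): 105, 105, 108, 115, 128, 135
The 2 values of 105 occupy positions 1–2 → each gets rank 2.
Cal has value 108 mmHg → rank 3.

3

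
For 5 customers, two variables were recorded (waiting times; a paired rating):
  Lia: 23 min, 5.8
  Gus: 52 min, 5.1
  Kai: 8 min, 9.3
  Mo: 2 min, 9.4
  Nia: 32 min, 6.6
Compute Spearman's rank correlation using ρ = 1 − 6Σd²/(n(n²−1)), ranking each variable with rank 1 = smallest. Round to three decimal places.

-0.900

Ranks of variable 1: 3, 5, 2, 1, 4
Ranks of variable 2: 2, 1, 4, 5, 3
d = r₁ − r₂: 1, 4, -2, -4, 1
d²: 1, 16, 4, 16, 1; Σd² = 38
ρ = 1 − 6·38/(5·24) = 1 − 228/120 = -0.900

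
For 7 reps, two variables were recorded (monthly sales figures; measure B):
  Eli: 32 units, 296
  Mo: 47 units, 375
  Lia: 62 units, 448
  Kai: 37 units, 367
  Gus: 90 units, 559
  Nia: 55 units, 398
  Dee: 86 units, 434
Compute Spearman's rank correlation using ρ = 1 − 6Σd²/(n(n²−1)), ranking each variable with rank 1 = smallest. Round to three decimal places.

Ranks of variable 1: 1, 3, 5, 2, 7, 4, 6
Ranks of variable 2: 1, 3, 6, 2, 7, 4, 5
d = r₁ − r₂: 0, 0, -1, 0, 0, 0, 1
d²: 0, 0, 1, 0, 0, 0, 1; Σd² = 2
ρ = 1 − 6·2/(7·48) = 1 − 12/336 = 0.964

0.964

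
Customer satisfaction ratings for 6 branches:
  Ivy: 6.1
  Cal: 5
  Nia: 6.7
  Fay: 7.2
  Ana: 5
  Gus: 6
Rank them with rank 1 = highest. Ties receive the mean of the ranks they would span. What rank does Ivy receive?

3

Sorted (descending): 7.2, 6.7, 6.1, 6, 5, 5
The 2 values of 5 occupy positions 5–6 → average rank (5+6)/2 = 5.5.
Ivy has value 6.1 → rank 3.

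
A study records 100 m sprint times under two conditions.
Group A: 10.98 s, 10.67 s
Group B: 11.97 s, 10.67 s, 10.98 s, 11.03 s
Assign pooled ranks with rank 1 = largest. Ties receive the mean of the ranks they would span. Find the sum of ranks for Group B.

12

Sorted (descending): 11.97, 11.03, 10.98, 10.98, 10.67, 10.67
The 2 values of 10.98 occupy positions 3–4 → average rank (3+4)/2 = 3.5.
The 2 values of 10.67 occupy positions 5–6 → average rank (5+6)/2 = 5.5.
Group B values → pooled ranks: 11.97→1, 10.67→5.5, 10.98→3.5, 11.03→2
Rank sum = 1 + 5.5 + 3.5 + 2 = 12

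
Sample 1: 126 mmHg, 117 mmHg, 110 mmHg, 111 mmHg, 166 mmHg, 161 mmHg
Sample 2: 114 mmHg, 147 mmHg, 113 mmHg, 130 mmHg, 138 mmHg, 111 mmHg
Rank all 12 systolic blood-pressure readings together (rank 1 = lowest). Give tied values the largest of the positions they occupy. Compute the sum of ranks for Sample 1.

40

Sorted (ascending): 110, 111, 111, 113, 114, 117, 126, 130, 138, 147, 161, 166
The 2 values of 111 occupy positions 2–3 → each gets rank 3.
Sample 1 values → pooled ranks: 126→7, 117→6, 110→1, 111→3, 166→12, 161→11
Rank sum = 7 + 6 + 1 + 3 + 12 + 11 = 40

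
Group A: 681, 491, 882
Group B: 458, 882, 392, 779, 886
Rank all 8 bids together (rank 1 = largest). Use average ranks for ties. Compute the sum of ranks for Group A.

13.5

Sorted (descending): 886, 882, 882, 779, 681, 491, 458, 392
The 2 values of 882 occupy positions 2–3 → average rank (2+3)/2 = 2.5.
Group A values → pooled ranks: 681→5, 491→6, 882→2.5
Rank sum = 5 + 6 + 2.5 = 13.5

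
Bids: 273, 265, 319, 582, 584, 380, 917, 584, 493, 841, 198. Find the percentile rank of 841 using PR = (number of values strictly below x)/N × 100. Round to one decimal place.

N = 11.
Strictly below 841: 9. Equal to 841: 1.
PR = 9/11 × 100 = 81.8

81.8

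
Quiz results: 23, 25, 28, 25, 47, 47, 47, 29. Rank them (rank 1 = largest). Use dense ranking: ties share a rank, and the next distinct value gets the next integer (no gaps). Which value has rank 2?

Sorted (descending): 47, 47, 47, 29, 28, 25, 25, 23
The 3 values of 47 share dense rank 1.
The 2 values of 25 share dense rank 4.
Remaining distinct values take the next consecutive integers.
Rank 2 → value 29.

29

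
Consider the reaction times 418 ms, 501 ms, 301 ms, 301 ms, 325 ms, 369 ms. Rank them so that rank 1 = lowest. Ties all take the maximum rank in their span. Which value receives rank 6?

Sorted (ascending): 301, 301, 325, 369, 418, 501
The 2 values of 301 occupy positions 1–2 → each gets rank 2.
Rank 6 → value 501.

501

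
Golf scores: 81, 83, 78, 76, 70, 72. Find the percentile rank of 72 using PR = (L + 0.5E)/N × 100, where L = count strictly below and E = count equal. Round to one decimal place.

N = 6.
Strictly below 72: 1. Equal to 72: 1.
PR = (1 + 0.5·1)/6 × 100 = 25.0

25.0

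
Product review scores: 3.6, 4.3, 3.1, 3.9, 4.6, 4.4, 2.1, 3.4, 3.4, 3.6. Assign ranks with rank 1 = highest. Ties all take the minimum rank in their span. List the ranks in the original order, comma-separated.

Sorted (descending): 4.6, 4.4, 4.3, 3.9, 3.6, 3.6, 3.4, 3.4, 3.1, 2.1
The 2 values of 3.6 occupy positions 5–6 → each gets rank 5.
The 2 values of 3.4 occupy positions 7–8 → each gets rank 7.

5, 3, 9, 4, 1, 2, 10, 7, 7, 5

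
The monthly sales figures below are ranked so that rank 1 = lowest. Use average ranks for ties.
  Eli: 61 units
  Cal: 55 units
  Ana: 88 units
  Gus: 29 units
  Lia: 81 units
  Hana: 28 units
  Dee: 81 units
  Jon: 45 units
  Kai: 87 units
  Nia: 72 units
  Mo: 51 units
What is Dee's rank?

8.5

Sorted (ascending): 28, 29, 45, 51, 55, 61, 72, 81, 81, 87, 88
The 2 values of 81 occupy positions 8–9 → average rank (8+9)/2 = 8.5.
Dee has value 81 units → rank 8.5.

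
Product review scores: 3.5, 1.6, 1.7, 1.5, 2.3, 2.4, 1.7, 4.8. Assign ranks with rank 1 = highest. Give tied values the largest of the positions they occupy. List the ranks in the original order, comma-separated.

Sorted (descending): 4.8, 3.5, 2.4, 2.3, 1.7, 1.7, 1.6, 1.5
The 2 values of 1.7 occupy positions 5–6 → each gets rank 6.

2, 7, 6, 8, 4, 3, 6, 1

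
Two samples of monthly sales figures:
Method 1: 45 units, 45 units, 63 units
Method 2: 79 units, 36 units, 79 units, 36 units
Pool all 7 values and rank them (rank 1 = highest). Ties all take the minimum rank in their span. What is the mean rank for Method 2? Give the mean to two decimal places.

3.50

Sorted (descending): 79, 79, 63, 45, 45, 36, 36
The 2 values of 79 occupy positions 1–2 → each gets rank 1.
The 2 values of 45 occupy positions 4–5 → each gets rank 4.
The 2 values of 36 occupy positions 6–7 → each gets rank 6.
Method 2 values → pooled ranks: 79→1, 36→6, 79→1, 36→6
Mean rank = (1 + 6 + 1 + 6) / 4 = 3.50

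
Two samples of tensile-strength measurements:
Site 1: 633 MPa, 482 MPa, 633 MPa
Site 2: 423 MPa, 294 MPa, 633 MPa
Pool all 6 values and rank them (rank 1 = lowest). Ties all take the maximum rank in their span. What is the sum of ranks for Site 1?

Sorted (ascending): 294, 423, 482, 633, 633, 633
The 3 values of 633 occupy positions 4–6 → each gets rank 6.
Site 1 values → pooled ranks: 633→6, 482→3, 633→6
Rank sum = 6 + 3 + 6 = 15

15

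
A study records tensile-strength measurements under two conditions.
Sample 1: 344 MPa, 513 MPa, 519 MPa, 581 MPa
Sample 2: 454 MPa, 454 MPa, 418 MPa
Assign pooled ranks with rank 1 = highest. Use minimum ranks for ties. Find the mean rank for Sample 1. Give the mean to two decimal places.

Sorted (descending): 581, 519, 513, 454, 454, 418, 344
The 2 values of 454 occupy positions 4–5 → each gets rank 4.
Sample 1 values → pooled ranks: 344→7, 513→3, 519→2, 581→1
Mean rank = (7 + 3 + 2 + 1) / 4 = 3.25

3.25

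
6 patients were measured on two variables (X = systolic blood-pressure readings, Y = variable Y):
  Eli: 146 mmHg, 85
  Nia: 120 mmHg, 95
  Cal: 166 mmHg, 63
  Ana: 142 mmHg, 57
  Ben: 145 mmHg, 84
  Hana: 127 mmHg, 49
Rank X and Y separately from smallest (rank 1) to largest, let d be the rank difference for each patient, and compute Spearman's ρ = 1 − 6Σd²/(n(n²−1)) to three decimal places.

Ranks of variable 1: 5, 1, 6, 3, 4, 2
Ranks of variable 2: 5, 6, 3, 2, 4, 1
d = r₁ − r₂: 0, -5, 3, 1, 0, 1
d²: 0, 25, 9, 1, 0, 1; Σd² = 36
ρ = 1 − 6·36/(6·35) = 1 − 216/210 = -0.029

-0.029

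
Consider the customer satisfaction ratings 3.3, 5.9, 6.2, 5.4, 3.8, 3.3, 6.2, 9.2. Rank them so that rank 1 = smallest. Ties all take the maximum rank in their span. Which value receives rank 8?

9.2

Sorted (ascending): 3.3, 3.3, 3.8, 5.4, 5.9, 6.2, 6.2, 9.2
The 2 values of 3.3 occupy positions 1–2 → each gets rank 2.
The 2 values of 6.2 occupy positions 6–7 → each gets rank 7.
Rank 8 → value 9.2.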